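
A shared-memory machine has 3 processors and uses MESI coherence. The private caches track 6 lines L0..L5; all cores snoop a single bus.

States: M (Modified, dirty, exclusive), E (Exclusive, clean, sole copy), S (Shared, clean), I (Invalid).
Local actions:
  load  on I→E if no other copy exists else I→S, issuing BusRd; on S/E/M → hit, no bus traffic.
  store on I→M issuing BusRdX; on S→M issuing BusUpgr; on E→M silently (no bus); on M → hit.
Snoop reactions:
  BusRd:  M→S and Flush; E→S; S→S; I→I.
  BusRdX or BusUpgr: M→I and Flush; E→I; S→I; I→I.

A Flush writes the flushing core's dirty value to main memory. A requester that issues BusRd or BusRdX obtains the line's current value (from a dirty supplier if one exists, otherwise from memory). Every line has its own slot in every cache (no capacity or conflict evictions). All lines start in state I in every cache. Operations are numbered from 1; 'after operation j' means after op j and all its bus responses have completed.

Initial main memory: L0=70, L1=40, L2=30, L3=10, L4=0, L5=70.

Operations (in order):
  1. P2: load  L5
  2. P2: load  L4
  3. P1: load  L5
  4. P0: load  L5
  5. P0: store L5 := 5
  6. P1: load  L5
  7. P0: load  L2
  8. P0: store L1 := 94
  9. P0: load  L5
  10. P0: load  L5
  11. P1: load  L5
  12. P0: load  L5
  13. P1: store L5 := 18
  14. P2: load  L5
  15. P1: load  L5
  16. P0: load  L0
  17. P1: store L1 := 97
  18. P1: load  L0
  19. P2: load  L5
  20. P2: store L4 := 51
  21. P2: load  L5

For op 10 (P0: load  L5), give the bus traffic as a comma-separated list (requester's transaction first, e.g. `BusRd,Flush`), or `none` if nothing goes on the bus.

  op1 P2: load  L5 → I/I/E on L5; bus BusRd; mem=70
  op2 P2: load  L4 → I/I/E on L4; bus BusRd; mem=0
  op3 P1: load  L5 → I/S/S on L5; bus BusRd; mem=70
  op4 P0: load  L5 → S/S/S on L5; bus BusRd; mem=70
  op5 P0: store L5 := 5 → M/I/I on L5; bus BusUpgr; mem=70
  op6 P1: load  L5 → S/S/I on L5; bus BusRd Flush; mem=5
  op7 P0: load  L2 → E/I/I on L2; bus BusRd; mem=30
  op8 P0: store L1 := 94 → M/I/I on L1; bus BusRdX; mem=40
  op9 P0: load  L5 → S/S/I on L5; bus (none); mem=5
  op10 P0: load  L5 → S/S/I on L5; bus (none); mem=5
  op11 P1: load  L5 → S/S/I on L5; bus (none); mem=5
  op12 P0: load  L5 → S/S/I on L5; bus (none); mem=5
  op13 P1: store L5 := 18 → I/M/I on L5; bus BusUpgr; mem=5
  op14 P2: load  L5 → I/S/S on L5; bus BusRd Flush; mem=18
  op15 P1: load  L5 → I/S/S on L5; bus (none); mem=18
  op16 P0: load  L0 → E/I/I on L0; bus BusRd; mem=70
  op17 P1: store L1 := 97 → I/M/I on L1; bus BusRdX Flush; mem=94
  op18 P1: load  L0 → S/S/I on L0; bus BusRd; mem=70
  op19 P2: load  L5 → I/S/S on L5; bus (none); mem=18
  op20 P2: store L4 := 51 → I/I/M on L4; bus (none); mem=0
  op21 P2: load  L5 → I/S/S on L5; bus (none); mem=18

bus = none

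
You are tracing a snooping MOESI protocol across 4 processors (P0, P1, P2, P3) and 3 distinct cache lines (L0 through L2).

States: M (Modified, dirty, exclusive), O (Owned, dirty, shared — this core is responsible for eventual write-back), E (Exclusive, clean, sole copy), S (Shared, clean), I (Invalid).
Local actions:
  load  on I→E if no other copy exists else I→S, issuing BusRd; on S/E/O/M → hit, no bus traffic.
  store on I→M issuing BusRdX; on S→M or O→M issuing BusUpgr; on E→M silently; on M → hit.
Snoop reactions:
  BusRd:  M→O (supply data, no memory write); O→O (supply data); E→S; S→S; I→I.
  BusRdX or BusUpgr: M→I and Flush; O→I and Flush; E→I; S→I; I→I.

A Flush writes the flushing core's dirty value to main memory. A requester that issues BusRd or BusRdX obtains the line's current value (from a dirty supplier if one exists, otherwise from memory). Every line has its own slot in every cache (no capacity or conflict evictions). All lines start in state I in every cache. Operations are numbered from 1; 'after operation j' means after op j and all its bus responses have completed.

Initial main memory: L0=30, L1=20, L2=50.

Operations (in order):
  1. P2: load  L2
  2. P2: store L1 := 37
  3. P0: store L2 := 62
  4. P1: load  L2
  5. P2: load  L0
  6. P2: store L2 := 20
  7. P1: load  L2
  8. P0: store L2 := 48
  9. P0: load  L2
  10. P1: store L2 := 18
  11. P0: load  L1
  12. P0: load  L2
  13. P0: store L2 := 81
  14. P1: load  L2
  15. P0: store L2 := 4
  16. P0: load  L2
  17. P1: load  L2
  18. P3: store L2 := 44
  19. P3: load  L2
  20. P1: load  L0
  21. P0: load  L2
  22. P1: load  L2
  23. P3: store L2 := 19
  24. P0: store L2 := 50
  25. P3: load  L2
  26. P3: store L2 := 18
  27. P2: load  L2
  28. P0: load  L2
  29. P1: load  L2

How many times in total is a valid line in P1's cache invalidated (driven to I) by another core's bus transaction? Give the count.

invalidations = 6

  op1 P2: load  L2 → I/I/E/I on L2; bus BusRd; mem=50
  op2 P2: store L1 := 37 → I/I/M/I on L1; bus BusRdX; mem=20
  op3 P0: store L2 := 62 → M/I/I/I on L2; bus BusRdX; mem=50
  op4 P1: load  L2 → O/S/I/I on L2; bus BusRd; mem=50
  op5 P2: load  L0 → I/I/E/I on L0; bus BusRd; mem=30
  op6 P2: store L2 := 20 → I/I/M/I on L2; bus BusRdX Flush; mem=62
  op7 P1: load  L2 → I/S/O/I on L2; bus BusRd; mem=62
  op8 P0: store L2 := 48 → M/I/I/I on L2; bus BusRdX Flush; mem=20
  op9 P0: load  L2 → M/I/I/I on L2; bus (none); mem=20
  op10 P1: store L2 := 18 → I/M/I/I on L2; bus BusRdX Flush; mem=48
  op11 P0: load  L1 → S/I/O/I on L1; bus BusRd; mem=20
  op12 P0: load  L2 → S/O/I/I on L2; bus BusRd; mem=48
  op13 P0: store L2 := 81 → M/I/I/I on L2; bus BusUpgr Flush; mem=18
  op14 P1: load  L2 → O/S/I/I on L2; bus BusRd; mem=18
  op15 P0: store L2 := 4 → M/I/I/I on L2; bus BusUpgr; mem=18
  op16 P0: load  L2 → M/I/I/I on L2; bus (none); mem=18
  op17 P1: load  L2 → O/S/I/I on L2; bus BusRd; mem=18
  op18 P3: store L2 := 44 → I/I/I/M on L2; bus BusRdX Flush; mem=4
  op19 P3: load  L2 → I/I/I/M on L2; bus (none); mem=4
  op20 P1: load  L0 → I/S/S/I on L0; bus BusRd; mem=30
  op21 P0: load  L2 → S/I/I/O on L2; bus BusRd; mem=4
  op22 P1: load  L2 → S/S/I/O on L2; bus BusRd; mem=4
  op23 P3: store L2 := 19 → I/I/I/M on L2; bus BusUpgr; mem=4
  op24 P0: store L2 := 50 → M/I/I/I on L2; bus BusRdX Flush; mem=19
  op25 P3: load  L2 → O/I/I/S on L2; bus BusRd; mem=19
  op26 P3: store L2 := 18 → I/I/I/M on L2; bus BusUpgr Flush; mem=50
  op27 P2: load  L2 → I/I/S/O on L2; bus BusRd; mem=50
  op28 P0: load  L2 → S/I/S/O on L2; bus BusRd; mem=50
  op29 P1: load  L2 → S/S/S/O on L2; bus BusRd; mem=50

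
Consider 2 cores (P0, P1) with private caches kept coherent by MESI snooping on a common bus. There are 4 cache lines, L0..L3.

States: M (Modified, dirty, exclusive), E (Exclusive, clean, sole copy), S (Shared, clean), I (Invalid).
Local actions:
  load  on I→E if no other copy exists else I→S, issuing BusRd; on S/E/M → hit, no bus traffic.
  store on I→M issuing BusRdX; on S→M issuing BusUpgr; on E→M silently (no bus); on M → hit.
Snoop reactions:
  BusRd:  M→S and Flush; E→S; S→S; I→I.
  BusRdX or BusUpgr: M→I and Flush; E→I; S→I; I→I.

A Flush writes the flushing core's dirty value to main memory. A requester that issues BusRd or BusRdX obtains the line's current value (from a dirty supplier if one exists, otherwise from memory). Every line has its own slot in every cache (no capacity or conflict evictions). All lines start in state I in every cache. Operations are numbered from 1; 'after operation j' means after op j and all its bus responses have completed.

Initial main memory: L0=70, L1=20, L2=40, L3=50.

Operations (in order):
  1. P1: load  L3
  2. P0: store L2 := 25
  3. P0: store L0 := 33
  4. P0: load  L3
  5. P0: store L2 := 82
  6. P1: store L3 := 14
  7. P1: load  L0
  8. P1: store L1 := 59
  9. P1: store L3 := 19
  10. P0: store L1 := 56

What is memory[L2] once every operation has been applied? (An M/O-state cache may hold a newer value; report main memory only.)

memory[L2] = 40

[1] P1: load  L3 | P0:I, P1:E(50) | bus: BusRd
[2] P0: store L2 := 25 | P0:M(25), P1:I | bus: BusRdX
[3] P0: store L0 := 33 | P0:M(33), P1:I | bus: BusRdX
[4] P0: load  L3 | P0:S(50), P1:S(50) | bus: BusRd
[5] P0: store L2 := 82 | P0:M(82), P1:I | bus: none
[6] P1: store L3 := 14 | P0:I, P1:M(14) | bus: BusUpgr
[7] P1: load  L0 | P0:S(33), P1:S(33) | bus: BusRd,Flush
[8] P1: store L1 := 59 | P0:I, P1:M(59) | bus: BusRdX
[9] P1: store L3 := 19 | P0:I, P1:M(19) | bus: none
[10] P0: store L1 := 56 | P0:M(56), P1:I | bus: BusRdX,Flush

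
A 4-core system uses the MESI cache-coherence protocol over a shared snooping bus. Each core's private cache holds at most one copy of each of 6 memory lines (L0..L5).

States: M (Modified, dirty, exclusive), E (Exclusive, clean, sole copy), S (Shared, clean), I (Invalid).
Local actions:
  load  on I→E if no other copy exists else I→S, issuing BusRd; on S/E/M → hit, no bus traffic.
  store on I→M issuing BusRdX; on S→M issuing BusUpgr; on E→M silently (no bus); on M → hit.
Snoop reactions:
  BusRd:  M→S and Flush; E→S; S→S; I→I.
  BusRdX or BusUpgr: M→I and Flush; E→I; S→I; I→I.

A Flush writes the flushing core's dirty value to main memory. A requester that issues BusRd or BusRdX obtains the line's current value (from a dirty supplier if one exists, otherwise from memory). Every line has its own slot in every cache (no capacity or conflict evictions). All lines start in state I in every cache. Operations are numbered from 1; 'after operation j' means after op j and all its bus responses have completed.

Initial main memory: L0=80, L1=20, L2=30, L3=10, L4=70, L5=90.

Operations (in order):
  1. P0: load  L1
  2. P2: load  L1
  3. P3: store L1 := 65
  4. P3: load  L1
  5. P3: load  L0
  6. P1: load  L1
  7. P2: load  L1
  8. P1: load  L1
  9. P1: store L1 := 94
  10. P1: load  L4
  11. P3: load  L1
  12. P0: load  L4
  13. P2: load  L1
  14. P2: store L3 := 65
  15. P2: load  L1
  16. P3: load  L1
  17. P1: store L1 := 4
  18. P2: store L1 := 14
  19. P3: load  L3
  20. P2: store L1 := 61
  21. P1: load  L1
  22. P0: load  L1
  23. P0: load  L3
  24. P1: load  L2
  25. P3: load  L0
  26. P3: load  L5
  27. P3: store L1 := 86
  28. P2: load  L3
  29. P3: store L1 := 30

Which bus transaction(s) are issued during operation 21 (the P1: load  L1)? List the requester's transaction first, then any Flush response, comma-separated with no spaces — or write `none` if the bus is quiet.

bus = BusRd,Flush

step 1: P0: load  L1  ⟶  EIII  (L1)  txn=BusRd  M[L1]=20
step 2: P2: load  L1  ⟶  SISI  (L1)  txn=BusRd  M[L1]=20
step 3: P3: store L1 := 65  ⟶  IIIM  (L1)  txn=BusRdX  M[L1]=20
step 4: P3: load  L1  ⟶  IIIM  (L1)  txn=∅  M[L1]=20
step 5: P3: load  L0  ⟶  IIIE  (L0)  txn=BusRd  M[L0]=80
step 6: P1: load  L1  ⟶  ISIS  (L1)  txn=BusRd+Flush  M[L1]=65
step 7: P2: load  L1  ⟶  ISSS  (L1)  txn=BusRd  M[L1]=65
step 8: P1: load  L1  ⟶  ISSS  (L1)  txn=∅  M[L1]=65
step 9: P1: store L1 := 94  ⟶  IMII  (L1)  txn=BusUpgr  M[L1]=65
step 10: P1: load  L4  ⟶  IEII  (L4)  txn=BusRd  M[L4]=70
step 11: P3: load  L1  ⟶  ISIS  (L1)  txn=BusRd+Flush  M[L1]=94
step 12: P0: load  L4  ⟶  SSII  (L4)  txn=BusRd  M[L4]=70
step 13: P2: load  L1  ⟶  ISSS  (L1)  txn=BusRd  M[L1]=94
step 14: P2: store L3 := 65  ⟶  IIMI  (L3)  txn=BusRdX  M[L3]=10
step 15: P2: load  L1  ⟶  ISSS  (L1)  txn=∅  M[L1]=94
step 16: P3: load  L1  ⟶  ISSS  (L1)  txn=∅  M[L1]=94
step 17: P1: store L1 := 4  ⟶  IMII  (L1)  txn=BusUpgr  M[L1]=94
step 18: P2: store L1 := 14  ⟶  IIMI  (L1)  txn=BusRdX+Flush  M[L1]=4
step 19: P3: load  L3  ⟶  IISS  (L3)  txn=BusRd+Flush  M[L3]=65
step 20: P2: store L1 := 61  ⟶  IIMI  (L1)  txn=∅  M[L1]=4
step 21: P1: load  L1  ⟶  ISSI  (L1)  txn=BusRd+Flush  M[L1]=61
step 22: P0: load  L1  ⟶  SSSI  (L1)  txn=BusRd  M[L1]=61
step 23: P0: load  L3  ⟶  SISS  (L3)  txn=BusRd  M[L3]=65
step 24: P1: load  L2  ⟶  IEII  (L2)  txn=BusRd  M[L2]=30
step 25: P3: load  L0  ⟶  IIIE  (L0)  txn=∅  M[L0]=80
step 26: P3: load  L5  ⟶  IIIE  (L5)  txn=BusRd  M[L5]=90
step 27: P3: store L1 := 86  ⟶  IIIM  (L1)  txn=BusRdX  M[L1]=61
step 28: P2: load  L3  ⟶  SISS  (L3)  txn=∅  M[L3]=65
step 29: P3: store L1 := 30  ⟶  IIIM  (L1)  txn=∅  M[L1]=61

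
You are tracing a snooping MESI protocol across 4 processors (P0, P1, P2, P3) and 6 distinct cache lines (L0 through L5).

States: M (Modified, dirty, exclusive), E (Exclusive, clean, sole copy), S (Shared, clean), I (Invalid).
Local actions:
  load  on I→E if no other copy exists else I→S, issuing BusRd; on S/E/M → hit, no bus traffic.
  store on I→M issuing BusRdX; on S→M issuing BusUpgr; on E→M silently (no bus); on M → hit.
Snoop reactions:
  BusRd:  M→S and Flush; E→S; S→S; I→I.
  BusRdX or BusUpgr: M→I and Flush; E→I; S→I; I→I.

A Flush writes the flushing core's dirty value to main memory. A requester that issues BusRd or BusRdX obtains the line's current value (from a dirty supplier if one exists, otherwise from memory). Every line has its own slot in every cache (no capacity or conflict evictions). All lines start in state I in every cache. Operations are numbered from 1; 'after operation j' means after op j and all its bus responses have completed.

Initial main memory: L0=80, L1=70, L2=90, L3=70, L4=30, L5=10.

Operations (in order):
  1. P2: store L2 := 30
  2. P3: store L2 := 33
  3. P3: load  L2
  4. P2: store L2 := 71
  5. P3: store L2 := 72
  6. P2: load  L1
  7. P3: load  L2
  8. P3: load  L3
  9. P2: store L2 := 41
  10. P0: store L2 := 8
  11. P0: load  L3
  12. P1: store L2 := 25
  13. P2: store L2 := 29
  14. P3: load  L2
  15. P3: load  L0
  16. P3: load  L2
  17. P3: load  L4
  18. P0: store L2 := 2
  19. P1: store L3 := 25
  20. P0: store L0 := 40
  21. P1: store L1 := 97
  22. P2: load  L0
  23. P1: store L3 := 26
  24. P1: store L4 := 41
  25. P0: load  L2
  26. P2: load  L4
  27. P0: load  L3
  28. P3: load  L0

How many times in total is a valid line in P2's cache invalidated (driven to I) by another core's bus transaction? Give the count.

[1] P2: store L2 := 30 | P0:I, P1:I, P2:M(30), P3:I | bus: BusRdX
[2] P3: store L2 := 33 | P0:I, P1:I, P2:I, P3:M(33) | bus: BusRdX,Flush
[3] P3: load  L2 | P0:I, P1:I, P2:I, P3:M(33) | bus: none
[4] P2: store L2 := 71 | P0:I, P1:I, P2:M(71), P3:I | bus: BusRdX,Flush
[5] P3: store L2 := 72 | P0:I, P1:I, P2:I, P3:M(72) | bus: BusRdX,Flush
[6] P2: load  L1 | P0:I, P1:I, P2:E(70), P3:I | bus: BusRd
[7] P3: load  L2 | P0:I, P1:I, P2:I, P3:M(72) | bus: none
[8] P3: load  L3 | P0:I, P1:I, P2:I, P3:E(70) | bus: BusRd
[9] P2: store L2 := 41 | P0:I, P1:I, P2:M(41), P3:I | bus: BusRdX,Flush
[10] P0: store L2 := 8 | P0:M(8), P1:I, P2:I, P3:I | bus: BusRdX,Flush
[11] P0: load  L3 | P0:S(70), P1:I, P2:I, P3:S(70) | bus: BusRd
[12] P1: store L2 := 25 | P0:I, P1:M(25), P2:I, P3:I | bus: BusRdX,Flush
[13] P2: store L2 := 29 | P0:I, P1:I, P2:M(29), P3:I | bus: BusRdX,Flush
[14] P3: load  L2 | P0:I, P1:I, P2:S(29), P3:S(29) | bus: BusRd,Flush
[15] P3: load  L0 | P0:I, P1:I, P2:I, P3:E(80) | bus: BusRd
[16] P3: load  L2 | P0:I, P1:I, P2:S(29), P3:S(29) | bus: none
[17] P3: load  L4 | P0:I, P1:I, P2:I, P3:E(30) | bus: BusRd
[18] P0: store L2 := 2 | P0:M(2), P1:I, P2:I, P3:I | bus: BusRdX
[19] P1: store L3 := 25 | P0:I, P1:M(25), P2:I, P3:I | bus: BusRdX
[20] P0: store L0 := 40 | P0:M(40), P1:I, P2:I, P3:I | bus: BusRdX
[21] P1: store L1 := 97 | P0:I, P1:M(97), P2:I, P3:I | bus: BusRdX
[22] P2: load  L0 | P0:S(40), P1:I, P2:S(40), P3:I | bus: BusRd,Flush
[23] P1: store L3 := 26 | P0:I, P1:M(26), P2:I, P3:I | bus: none
[24] P1: store L4 := 41 | P0:I, P1:M(41), P2:I, P3:I | bus: BusRdX
[25] P0: load  L2 | P0:M(2), P1:I, P2:I, P3:I | bus: none
[26] P2: load  L4 | P0:I, P1:S(41), P2:S(41), P3:I | bus: BusRd,Flush
[27] P0: load  L3 | P0:S(26), P1:S(26), P2:I, P3:I | bus: BusRd,Flush
[28] P3: load  L0 | P0:S(40), P1:I, P2:S(40), P3:S(40) | bus: BusRd

invalidations = 5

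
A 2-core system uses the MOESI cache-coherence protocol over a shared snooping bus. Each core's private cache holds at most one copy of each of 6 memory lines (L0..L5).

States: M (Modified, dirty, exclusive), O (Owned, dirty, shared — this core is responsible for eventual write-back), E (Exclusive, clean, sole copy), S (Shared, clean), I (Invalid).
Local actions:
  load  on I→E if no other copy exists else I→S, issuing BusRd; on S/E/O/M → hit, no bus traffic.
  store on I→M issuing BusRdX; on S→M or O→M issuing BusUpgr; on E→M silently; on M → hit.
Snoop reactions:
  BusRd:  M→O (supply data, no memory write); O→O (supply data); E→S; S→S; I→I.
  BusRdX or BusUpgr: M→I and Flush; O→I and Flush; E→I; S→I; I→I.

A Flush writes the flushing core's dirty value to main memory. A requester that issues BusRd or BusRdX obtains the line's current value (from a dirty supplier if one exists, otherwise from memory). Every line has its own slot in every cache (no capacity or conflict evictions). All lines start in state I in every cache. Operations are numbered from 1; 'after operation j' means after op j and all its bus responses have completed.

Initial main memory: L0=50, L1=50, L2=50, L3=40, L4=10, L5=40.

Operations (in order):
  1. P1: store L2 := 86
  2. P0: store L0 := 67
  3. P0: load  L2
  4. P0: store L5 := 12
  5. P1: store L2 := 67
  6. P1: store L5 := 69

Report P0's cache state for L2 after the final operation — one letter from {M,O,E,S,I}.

  op1 P1: store L2 := 86 → I/M on L2; bus BusRdX; mem=50
  op2 P0: store L0 := 67 → M/I on L0; bus BusRdX; mem=50
  op3 P0: load  L2 → S/O on L2; bus BusRd; mem=50
  op4 P0: store L5 := 12 → M/I on L5; bus BusRdX; mem=40
  op5 P1: store L2 := 67 → I/M on L2; bus BusUpgr; mem=50
  op6 P1: store L5 := 69 → I/M on L5; bus BusRdX Flush; mem=12

state = I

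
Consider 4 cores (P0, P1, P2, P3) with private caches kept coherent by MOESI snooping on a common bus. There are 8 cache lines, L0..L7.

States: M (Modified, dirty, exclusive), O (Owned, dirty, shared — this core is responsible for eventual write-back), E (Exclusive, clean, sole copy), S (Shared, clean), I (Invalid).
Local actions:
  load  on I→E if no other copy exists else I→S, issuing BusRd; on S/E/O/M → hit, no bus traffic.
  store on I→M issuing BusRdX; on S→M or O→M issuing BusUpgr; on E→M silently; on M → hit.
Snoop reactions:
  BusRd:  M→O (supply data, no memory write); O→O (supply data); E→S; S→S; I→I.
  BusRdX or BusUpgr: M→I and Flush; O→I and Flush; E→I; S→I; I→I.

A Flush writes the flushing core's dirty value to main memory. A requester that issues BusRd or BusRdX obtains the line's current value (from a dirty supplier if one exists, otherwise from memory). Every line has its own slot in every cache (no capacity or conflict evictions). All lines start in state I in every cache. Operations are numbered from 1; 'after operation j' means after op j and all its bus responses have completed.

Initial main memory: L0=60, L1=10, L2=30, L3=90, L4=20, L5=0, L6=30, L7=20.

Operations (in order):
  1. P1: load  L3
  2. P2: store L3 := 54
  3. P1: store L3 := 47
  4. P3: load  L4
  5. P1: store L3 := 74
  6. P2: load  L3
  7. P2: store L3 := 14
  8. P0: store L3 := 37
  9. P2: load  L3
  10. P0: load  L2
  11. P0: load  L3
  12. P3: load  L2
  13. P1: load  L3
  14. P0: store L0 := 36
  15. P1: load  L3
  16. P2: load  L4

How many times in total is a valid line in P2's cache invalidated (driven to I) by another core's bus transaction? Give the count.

1. P1: load  L3  bus=[BusRd]  L3: P0=I P1=E P2=I P3=I  mem[L3]=90
2. P2: store L3 := 54  bus=[BusRdX]  L3: P0=I P1=I P2=M P3=I  mem[L3]=90
3. P1: store L3 := 47  bus=[BusRdX,Flush]  L3: P0=I P1=M P2=I P3=I  mem[L3]=54
4. P3: load  L4  bus=[BusRd]  L4: P0=I P1=I P2=I P3=E  mem[L4]=20
5. P1: store L3 := 74  bus=[-]  L3: P0=I P1=M P2=I P3=I  mem[L3]=54
6. P2: load  L3  bus=[BusRd]  L3: P0=I P1=O P2=S P3=I  mem[L3]=54
7. P2: store L3 := 14  bus=[BusUpgr,Flush]  L3: P0=I P1=I P2=M P3=I  mem[L3]=74
8. P0: store L3 := 37  bus=[BusRdX,Flush]  L3: P0=M P1=I P2=I P3=I  mem[L3]=14
9. P2: load  L3  bus=[BusRd]  L3: P0=O P1=I P2=S P3=I  mem[L3]=14
10. P0: load  L2  bus=[BusRd]  L2: P0=E P1=I P2=I P3=I  mem[L2]=30
11. P0: load  L3  bus=[-]  L3: P0=O P1=I P2=S P3=I  mem[L3]=14
12. P3: load  L2  bus=[BusRd]  L2: P0=S P1=I P2=I P3=S  mem[L2]=30
13. P1: load  L3  bus=[BusRd]  L3: P0=O P1=S P2=S P3=I  mem[L3]=14
14. P0: store L0 := 36  bus=[BusRdX]  L0: P0=M P1=I P2=I P3=I  mem[L0]=60
15. P1: load  L3  bus=[-]  L3: P0=O P1=S P2=S P3=I  mem[L3]=14
16. P2: load  L4  bus=[BusRd]  L4: P0=I P1=I P2=S P3=S  mem[L4]=20

invalidations = 2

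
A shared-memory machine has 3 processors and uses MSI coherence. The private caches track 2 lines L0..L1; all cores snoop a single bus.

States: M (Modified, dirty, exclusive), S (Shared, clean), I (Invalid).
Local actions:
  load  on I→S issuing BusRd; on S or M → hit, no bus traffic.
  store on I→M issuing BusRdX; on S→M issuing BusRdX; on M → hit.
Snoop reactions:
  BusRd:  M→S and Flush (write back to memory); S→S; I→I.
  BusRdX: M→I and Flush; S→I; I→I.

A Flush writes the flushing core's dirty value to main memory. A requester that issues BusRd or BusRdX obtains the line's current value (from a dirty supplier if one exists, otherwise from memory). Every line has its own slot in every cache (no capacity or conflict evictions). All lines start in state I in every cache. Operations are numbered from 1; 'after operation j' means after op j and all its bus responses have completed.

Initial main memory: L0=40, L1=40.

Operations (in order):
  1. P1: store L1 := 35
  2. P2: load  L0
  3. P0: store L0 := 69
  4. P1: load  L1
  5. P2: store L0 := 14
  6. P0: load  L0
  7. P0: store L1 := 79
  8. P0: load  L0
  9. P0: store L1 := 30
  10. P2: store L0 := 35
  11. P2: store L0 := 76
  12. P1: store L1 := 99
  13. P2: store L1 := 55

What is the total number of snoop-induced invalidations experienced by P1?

1. P1: store L1 := 35  bus=[BusRdX]  L1: P0=I P1=M P2=I  mem[L1]=40
2. P2: load  L0  bus=[BusRd]  L0: P0=I P1=I P2=S  mem[L0]=40
3. P0: store L0 := 69  bus=[BusRdX]  L0: P0=M P1=I P2=I  mem[L0]=40
4. P1: load  L1  bus=[-]  L1: P0=I P1=M P2=I  mem[L1]=40
5. P2: store L0 := 14  bus=[BusRdX,Flush]  L0: P0=I P1=I P2=M  mem[L0]=69
6. P0: load  L0  bus=[BusRd,Flush]  L0: P0=S P1=I P2=S  mem[L0]=14
7. P0: store L1 := 79  bus=[BusRdX,Flush]  L1: P0=M P1=I P2=I  mem[L1]=35
8. P0: load  L0  bus=[-]  L0: P0=S P1=I P2=S  mem[L0]=14
9. P0: store L1 := 30  bus=[-]  L1: P0=M P1=I P2=I  mem[L1]=35
10. P2: store L0 := 35  bus=[BusRdX]  L0: P0=I P1=I P2=M  mem[L0]=14
11. P2: store L0 := 76  bus=[-]  L0: P0=I P1=I P2=M  mem[L0]=14
12. P1: store L1 := 99  bus=[BusRdX,Flush]  L1: P0=I P1=M P2=I  mem[L1]=30
13. P2: store L1 := 55  bus=[BusRdX,Flush]  L1: P0=I P1=I P2=M  mem[L1]=99

invalidations = 2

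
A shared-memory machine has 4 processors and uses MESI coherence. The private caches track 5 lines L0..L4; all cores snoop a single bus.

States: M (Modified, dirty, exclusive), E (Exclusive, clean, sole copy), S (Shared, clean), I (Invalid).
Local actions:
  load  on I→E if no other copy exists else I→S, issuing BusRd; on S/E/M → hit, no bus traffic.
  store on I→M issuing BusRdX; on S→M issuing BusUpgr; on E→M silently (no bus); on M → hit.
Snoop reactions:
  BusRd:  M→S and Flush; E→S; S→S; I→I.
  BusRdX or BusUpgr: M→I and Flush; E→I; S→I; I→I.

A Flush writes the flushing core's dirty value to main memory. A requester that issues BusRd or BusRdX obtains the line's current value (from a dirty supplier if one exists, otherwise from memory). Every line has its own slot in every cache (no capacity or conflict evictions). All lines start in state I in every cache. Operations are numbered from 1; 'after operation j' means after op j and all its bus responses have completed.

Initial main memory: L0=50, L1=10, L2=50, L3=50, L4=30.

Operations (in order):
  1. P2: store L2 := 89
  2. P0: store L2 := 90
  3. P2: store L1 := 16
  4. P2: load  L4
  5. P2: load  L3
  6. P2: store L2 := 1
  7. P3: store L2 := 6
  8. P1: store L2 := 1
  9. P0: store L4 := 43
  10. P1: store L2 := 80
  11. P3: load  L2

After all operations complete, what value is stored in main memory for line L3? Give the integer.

memory[L3] = 50

step 1: P2: store L2 := 89  ⟶  IIMI  (L2)  txn=BusRdX  M[L2]=50
step 2: P0: store L2 := 90  ⟶  MIII  (L2)  txn=BusRdX+Flush  M[L2]=89
step 3: P2: store L1 := 16  ⟶  IIMI  (L1)  txn=BusRdX  M[L1]=10
step 4: P2: load  L4  ⟶  IIEI  (L4)  txn=BusRd  M[L4]=30
step 5: P2: load  L3  ⟶  IIEI  (L3)  txn=BusRd  M[L3]=50
step 6: P2: store L2 := 1  ⟶  IIMI  (L2)  txn=BusRdX+Flush  M[L2]=90
step 7: P3: store L2 := 6  ⟶  IIIM  (L2)  txn=BusRdX+Flush  M[L2]=1
step 8: P1: store L2 := 1  ⟶  IMII  (L2)  txn=BusRdX+Flush  M[L2]=6
step 9: P0: store L4 := 43  ⟶  MIII  (L4)  txn=BusRdX  M[L4]=30
step 10: P1: store L2 := 80  ⟶  IMII  (L2)  txn=∅  M[L2]=6
step 11: P3: load  L2  ⟶  ISIS  (L2)  txn=BusRd+Flush  M[L2]=80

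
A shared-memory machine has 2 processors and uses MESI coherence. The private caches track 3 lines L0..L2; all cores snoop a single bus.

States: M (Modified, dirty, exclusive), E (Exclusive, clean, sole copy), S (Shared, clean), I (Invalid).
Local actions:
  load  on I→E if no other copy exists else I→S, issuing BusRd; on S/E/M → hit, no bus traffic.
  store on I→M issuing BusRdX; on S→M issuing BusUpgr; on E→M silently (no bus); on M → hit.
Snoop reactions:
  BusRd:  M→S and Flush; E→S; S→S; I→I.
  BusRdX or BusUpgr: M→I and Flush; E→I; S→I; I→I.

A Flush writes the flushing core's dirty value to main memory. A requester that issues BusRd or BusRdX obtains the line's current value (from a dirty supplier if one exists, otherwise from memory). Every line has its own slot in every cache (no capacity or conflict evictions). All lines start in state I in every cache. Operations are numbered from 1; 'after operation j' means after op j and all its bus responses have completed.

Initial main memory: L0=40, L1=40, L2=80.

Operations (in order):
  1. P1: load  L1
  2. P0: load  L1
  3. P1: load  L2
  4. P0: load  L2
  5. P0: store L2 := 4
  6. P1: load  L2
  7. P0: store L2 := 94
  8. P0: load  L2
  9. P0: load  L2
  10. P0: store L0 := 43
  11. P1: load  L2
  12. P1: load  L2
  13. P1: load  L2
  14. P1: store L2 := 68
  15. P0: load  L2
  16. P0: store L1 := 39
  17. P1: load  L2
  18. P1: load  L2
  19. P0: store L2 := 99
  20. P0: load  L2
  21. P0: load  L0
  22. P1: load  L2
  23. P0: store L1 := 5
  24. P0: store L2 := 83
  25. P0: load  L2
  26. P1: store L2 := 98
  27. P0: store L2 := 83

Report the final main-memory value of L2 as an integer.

  op1 P1: load  L1 → I/E on L1; bus BusRd; mem=40
  op2 P0: load  L1 → S/S on L1; bus BusRd; mem=40
  op3 P1: load  L2 → I/E on L2; bus BusRd; mem=80
  op4 P0: load  L2 → S/S on L2; bus BusRd; mem=80
  op5 P0: store L2 := 4 → M/I on L2; bus BusUpgr; mem=80
  op6 P1: load  L2 → S/S on L2; bus BusRd Flush; mem=4
  op7 P0: store L2 := 94 → M/I on L2; bus BusUpgr; mem=4
  op8 P0: load  L2 → M/I on L2; bus (none); mem=4
  op9 P0: load  L2 → M/I on L2; bus (none); mem=4
  op10 P0: store L0 := 43 → M/I on L0; bus BusRdX; mem=40
  op11 P1: load  L2 → S/S on L2; bus BusRd Flush; mem=94
  op12 P1: load  L2 → S/S on L2; bus (none); mem=94
  op13 P1: load  L2 → S/S on L2; bus (none); mem=94
  op14 P1: store L2 := 68 → I/M on L2; bus BusUpgr; mem=94
  op15 P0: load  L2 → S/S on L2; bus BusRd Flush; mem=68
  op16 P0: store L1 := 39 → M/I on L1; bus BusUpgr; mem=40
  op17 P1: load  L2 → S/S on L2; bus (none); mem=68
  op18 P1: load  L2 → S/S on L2; bus (none); mem=68
  op19 P0: store L2 := 99 → M/I on L2; bus BusUpgr; mem=68
  op20 P0: load  L2 → M/I on L2; bus (none); mem=68
  op21 P0: load  L0 → M/I on L0; bus (none); mem=40
  op22 P1: load  L2 → S/S on L2; bus BusRd Flush; mem=99
  op23 P0: store L1 := 5 → M/I on L1; bus (none); mem=40
  op24 P0: store L2 := 83 → M/I on L2; bus BusUpgr; mem=99
  op25 P0: load  L2 → M/I on L2; bus (none); mem=99
  op26 P1: store L2 := 98 → I/M on L2; bus BusRdX Flush; mem=83
  op27 P0: store L2 := 83 → M/I on L2; bus BusRdX Flush; mem=98

memory[L2] = 98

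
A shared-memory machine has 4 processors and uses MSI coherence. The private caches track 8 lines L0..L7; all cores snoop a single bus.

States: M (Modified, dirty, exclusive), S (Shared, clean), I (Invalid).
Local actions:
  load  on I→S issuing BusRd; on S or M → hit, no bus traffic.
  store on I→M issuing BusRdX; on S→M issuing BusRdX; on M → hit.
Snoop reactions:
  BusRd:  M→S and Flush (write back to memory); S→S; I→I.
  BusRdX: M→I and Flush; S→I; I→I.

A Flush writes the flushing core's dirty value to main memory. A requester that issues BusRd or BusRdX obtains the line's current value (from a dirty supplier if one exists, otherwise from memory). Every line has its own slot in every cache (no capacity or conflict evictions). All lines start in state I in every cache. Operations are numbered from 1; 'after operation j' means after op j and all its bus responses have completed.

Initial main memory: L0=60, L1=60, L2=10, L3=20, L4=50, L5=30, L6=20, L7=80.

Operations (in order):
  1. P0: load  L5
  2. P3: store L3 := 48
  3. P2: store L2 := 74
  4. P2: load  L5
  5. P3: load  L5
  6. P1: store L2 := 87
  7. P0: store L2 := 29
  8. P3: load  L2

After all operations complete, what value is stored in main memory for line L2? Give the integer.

memory[L2] = 29

  op1 P0: load  L5 → S/I/I/I on L5; bus BusRd; mem=30
  op2 P3: store L3 := 48 → I/I/I/M on L3; bus BusRdX; mem=20
  op3 P2: store L2 := 74 → I/I/M/I on L2; bus BusRdX; mem=10
  op4 P2: load  L5 → S/I/S/I on L5; bus BusRd; mem=30
  op5 P3: load  L5 → S/I/S/S on L5; bus BusRd; mem=30
  op6 P1: store L2 := 87 → I/M/I/I on L2; bus BusRdX Flush; mem=74
  op7 P0: store L2 := 29 → M/I/I/I on L2; bus BusRdX Flush; mem=87
  op8 P3: load  L2 → S/I/I/S on L2; bus BusRd Flush; mem=29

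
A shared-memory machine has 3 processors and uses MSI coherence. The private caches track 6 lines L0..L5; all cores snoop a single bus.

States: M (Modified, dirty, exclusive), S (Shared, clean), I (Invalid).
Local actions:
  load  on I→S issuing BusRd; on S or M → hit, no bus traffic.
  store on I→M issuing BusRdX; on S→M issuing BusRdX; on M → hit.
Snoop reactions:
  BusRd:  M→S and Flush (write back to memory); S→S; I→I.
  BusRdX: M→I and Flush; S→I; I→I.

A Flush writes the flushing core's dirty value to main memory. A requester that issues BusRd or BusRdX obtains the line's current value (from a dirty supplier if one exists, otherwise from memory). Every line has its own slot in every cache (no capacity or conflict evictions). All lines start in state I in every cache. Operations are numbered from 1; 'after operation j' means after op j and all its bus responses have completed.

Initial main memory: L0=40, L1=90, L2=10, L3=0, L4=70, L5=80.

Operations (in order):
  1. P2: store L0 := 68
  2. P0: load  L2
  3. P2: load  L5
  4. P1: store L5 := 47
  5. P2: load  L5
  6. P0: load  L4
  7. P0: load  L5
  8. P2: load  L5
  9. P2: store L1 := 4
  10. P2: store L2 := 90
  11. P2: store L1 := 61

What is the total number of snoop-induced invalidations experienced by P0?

1. P2: store L0 := 68  bus=[BusRdX]  L0: P0=I P1=I P2=M  mem[L0]=40
2. P0: load  L2  bus=[BusRd]  L2: P0=S P1=I P2=I  mem[L2]=10
3. P2: load  L5  bus=[BusRd]  L5: P0=I P1=I P2=S  mem[L5]=80
4. P1: store L5 := 47  bus=[BusRdX]  L5: P0=I P1=M P2=I  mem[L5]=80
5. P2: load  L5  bus=[BusRd,Flush]  L5: P0=I P1=S P2=S  mem[L5]=47
6. P0: load  L4  bus=[BusRd]  L4: P0=S P1=I P2=I  mem[L4]=70
7. P0: load  L5  bus=[BusRd]  L5: P0=S P1=S P2=S  mem[L5]=47
8. P2: load  L5  bus=[-]  L5: P0=S P1=S P2=S  mem[L5]=47
9. P2: store L1 := 4  bus=[BusRdX]  L1: P0=I P1=I P2=M  mem[L1]=90
10. P2: store L2 := 90  bus=[BusRdX]  L2: P0=I P1=I P2=M  mem[L2]=10
11. P2: store L1 := 61  bus=[-]  L1: P0=I P1=I P2=M  mem[L1]=90

invalidations = 1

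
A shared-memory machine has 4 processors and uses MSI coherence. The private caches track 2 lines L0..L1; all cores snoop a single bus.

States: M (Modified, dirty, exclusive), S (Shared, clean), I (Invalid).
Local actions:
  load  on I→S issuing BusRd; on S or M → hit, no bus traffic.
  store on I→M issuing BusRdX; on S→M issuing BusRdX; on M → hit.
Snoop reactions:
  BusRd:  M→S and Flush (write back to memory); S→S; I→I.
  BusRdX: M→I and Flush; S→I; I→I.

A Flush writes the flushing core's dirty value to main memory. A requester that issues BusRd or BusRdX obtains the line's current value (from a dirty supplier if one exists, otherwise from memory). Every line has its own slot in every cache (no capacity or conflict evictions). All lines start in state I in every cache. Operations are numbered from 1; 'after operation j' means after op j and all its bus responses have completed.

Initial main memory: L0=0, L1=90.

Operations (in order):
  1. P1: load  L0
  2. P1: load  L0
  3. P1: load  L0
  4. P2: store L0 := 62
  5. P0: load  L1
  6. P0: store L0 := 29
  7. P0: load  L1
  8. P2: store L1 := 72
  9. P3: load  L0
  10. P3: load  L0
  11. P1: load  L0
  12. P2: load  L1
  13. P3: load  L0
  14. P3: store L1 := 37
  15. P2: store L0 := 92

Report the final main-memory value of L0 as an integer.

  op1 P1: load  L0 → I/S/I/I on L0; bus BusRd; mem=0
  op2 P1: load  L0 → I/S/I/I on L0; bus (none); mem=0
  op3 P1: load  L0 → I/S/I/I on L0; bus (none); mem=0
  op4 P2: store L0 := 62 → I/I/M/I on L0; bus BusRdX; mem=0
  op5 P0: load  L1 → S/I/I/I on L1; bus BusRd; mem=90
  op6 P0: store L0 := 29 → M/I/I/I on L0; bus BusRdX Flush; mem=62
  op7 P0: load  L1 → S/I/I/I on L1; bus (none); mem=90
  op8 P2: store L1 := 72 → I/I/M/I on L1; bus BusRdX; mem=90
  op9 P3: load  L0 → S/I/I/S on L0; bus BusRd Flush; mem=29
  op10 P3: load  L0 → S/I/I/S on L0; bus (none); mem=29
  op11 P1: load  L0 → S/S/I/S on L0; bus BusRd; mem=29
  op12 P2: load  L1 → I/I/M/I on L1; bus (none); mem=90
  op13 P3: load  L0 → S/S/I/S on L0; bus (none); mem=29
  op14 P3: store L1 := 37 → I/I/I/M on L1; bus BusRdX Flush; mem=72
  op15 P2: store L0 := 92 → I/I/M/I on L0; bus BusRdX; mem=29

memory[L0] = 29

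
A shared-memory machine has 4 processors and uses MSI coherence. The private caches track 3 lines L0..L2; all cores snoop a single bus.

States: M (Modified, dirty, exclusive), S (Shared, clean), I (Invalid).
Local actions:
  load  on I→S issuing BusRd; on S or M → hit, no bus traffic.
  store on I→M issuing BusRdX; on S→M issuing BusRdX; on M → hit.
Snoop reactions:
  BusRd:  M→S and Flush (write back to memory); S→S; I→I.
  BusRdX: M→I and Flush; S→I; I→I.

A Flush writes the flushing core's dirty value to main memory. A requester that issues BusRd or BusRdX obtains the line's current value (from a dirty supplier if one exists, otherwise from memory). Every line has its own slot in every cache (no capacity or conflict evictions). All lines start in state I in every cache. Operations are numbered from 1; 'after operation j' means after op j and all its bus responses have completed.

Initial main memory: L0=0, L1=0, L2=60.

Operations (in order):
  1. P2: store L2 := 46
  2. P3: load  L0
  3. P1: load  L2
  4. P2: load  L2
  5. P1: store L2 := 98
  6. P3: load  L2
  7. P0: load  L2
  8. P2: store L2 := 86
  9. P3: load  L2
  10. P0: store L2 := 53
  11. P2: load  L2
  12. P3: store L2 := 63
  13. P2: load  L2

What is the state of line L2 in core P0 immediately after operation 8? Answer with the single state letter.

state = I

1. P2: store L2 := 46  bus=[BusRdX]  L2: P0=I P1=I P2=M P3=I  mem[L2]=60
2. P3: load  L0  bus=[BusRd]  L0: P0=I P1=I P2=I P3=S  mem[L0]=0
3. P1: load  L2  bus=[BusRd,Flush]  L2: P0=I P1=S P2=S P3=I  mem[L2]=46
4. P2: load  L2  bus=[-]  L2: P0=I P1=S P2=S P3=I  mem[L2]=46
5. P1: store L2 := 98  bus=[BusRdX]  L2: P0=I P1=M P2=I P3=I  mem[L2]=46
6. P3: load  L2  bus=[BusRd,Flush]  L2: P0=I P1=S P2=I P3=S  mem[L2]=98
7. P0: load  L2  bus=[BusRd]  L2: P0=S P1=S P2=I P3=S  mem[L2]=98
8. P2: store L2 := 86  bus=[BusRdX]  L2: P0=I P1=I P2=M P3=I  mem[L2]=98
9. P3: load  L2  bus=[BusRd,Flush]  L2: P0=I P1=I P2=S P3=S  mem[L2]=86
10. P0: store L2 := 53  bus=[BusRdX]  L2: P0=M P1=I P2=I P3=I  mem[L2]=86
11. P2: load  L2  bus=[BusRd,Flush]  L2: P0=S P1=I P2=S P3=I  mem[L2]=53
12. P3: store L2 := 63  bus=[BusRdX]  L2: P0=I P1=I P2=I P3=M  mem[L2]=53
13. P2: load  L2  bus=[BusRd,Flush]  L2: P0=I P1=I P2=S P3=S  mem[L2]=63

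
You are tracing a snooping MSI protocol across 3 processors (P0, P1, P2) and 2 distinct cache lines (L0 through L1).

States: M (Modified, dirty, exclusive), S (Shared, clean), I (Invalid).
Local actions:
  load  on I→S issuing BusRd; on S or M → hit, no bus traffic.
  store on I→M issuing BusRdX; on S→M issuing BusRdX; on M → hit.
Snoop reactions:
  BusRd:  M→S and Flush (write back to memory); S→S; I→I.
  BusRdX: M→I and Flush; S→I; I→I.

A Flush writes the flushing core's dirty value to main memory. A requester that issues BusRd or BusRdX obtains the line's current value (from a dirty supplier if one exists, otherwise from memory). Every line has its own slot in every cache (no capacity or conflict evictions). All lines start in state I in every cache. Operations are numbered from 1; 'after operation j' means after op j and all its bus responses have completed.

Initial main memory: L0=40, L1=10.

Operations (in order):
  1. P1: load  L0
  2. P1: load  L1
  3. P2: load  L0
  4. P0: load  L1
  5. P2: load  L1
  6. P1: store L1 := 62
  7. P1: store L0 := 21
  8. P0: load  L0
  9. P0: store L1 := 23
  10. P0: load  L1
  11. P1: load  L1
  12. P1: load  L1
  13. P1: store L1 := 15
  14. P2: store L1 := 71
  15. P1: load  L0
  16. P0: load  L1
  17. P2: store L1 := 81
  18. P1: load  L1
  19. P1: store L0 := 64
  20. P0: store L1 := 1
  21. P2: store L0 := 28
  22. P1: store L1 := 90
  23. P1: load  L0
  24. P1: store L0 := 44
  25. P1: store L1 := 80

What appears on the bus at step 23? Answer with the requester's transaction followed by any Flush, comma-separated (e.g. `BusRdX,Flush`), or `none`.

step 1: P1: load  L0  ⟶  ISI  (L0)  txn=BusRd  M[L0]=40
step 2: P1: load  L1  ⟶  ISI  (L1)  txn=BusRd  M[L1]=10
step 3: P2: load  L0  ⟶  ISS  (L0)  txn=BusRd  M[L0]=40
step 4: P0: load  L1  ⟶  SSI  (L1)  txn=BusRd  M[L1]=10
step 5: P2: load  L1  ⟶  SSS  (L1)  txn=BusRd  M[L1]=10
step 6: P1: store L1 := 62  ⟶  IMI  (L1)  txn=BusRdX  M[L1]=10
step 7: P1: store L0 := 21  ⟶  IMI  (L0)  txn=BusRdX  M[L0]=40
step 8: P0: load  L0  ⟶  SSI  (L0)  txn=BusRd+Flush  M[L0]=21
step 9: P0: store L1 := 23  ⟶  MII  (L1)  txn=BusRdX+Flush  M[L1]=62
step 10: P0: load  L1  ⟶  MII  (L1)  txn=∅  M[L1]=62
step 11: P1: load  L1  ⟶  SSI  (L1)  txn=BusRd+Flush  M[L1]=23
step 12: P1: load  L1  ⟶  SSI  (L1)  txn=∅  M[L1]=23
step 13: P1: store L1 := 15  ⟶  IMI  (L1)  txn=BusRdX  M[L1]=23
step 14: P2: store L1 := 71  ⟶  IIM  (L1)  txn=BusRdX+Flush  M[L1]=15
step 15: P1: load  L0  ⟶  SSI  (L0)  txn=∅  M[L0]=21
step 16: P0: load  L1  ⟶  SIS  (L1)  txn=BusRd+Flush  M[L1]=71
step 17: P2: store L1 := 81  ⟶  IIM  (L1)  txn=BusRdX  M[L1]=71
step 18: P1: load  L1  ⟶  ISS  (L1)  txn=BusRd+Flush  M[L1]=81
step 19: P1: store L0 := 64  ⟶  IMI  (L0)  txn=BusRdX  M[L0]=21
step 20: P0: store L1 := 1  ⟶  MII  (L1)  txn=BusRdX  M[L1]=81
step 21: P2: store L0 := 28  ⟶  IIM  (L0)  txn=BusRdX+Flush  M[L0]=64
step 22: P1: store L1 := 90  ⟶  IMI  (L1)  txn=BusRdX+Flush  M[L1]=1
step 23: P1: load  L0  ⟶  ISS  (L0)  txn=BusRd+Flush  M[L0]=28
step 24: P1: store L0 := 44  ⟶  IMI  (L0)  txn=BusRdX  M[L0]=28
step 25: P1: store L1 := 80  ⟶  IMI  (L1)  txn=∅  M[L1]=1

bus = BusRd,Flush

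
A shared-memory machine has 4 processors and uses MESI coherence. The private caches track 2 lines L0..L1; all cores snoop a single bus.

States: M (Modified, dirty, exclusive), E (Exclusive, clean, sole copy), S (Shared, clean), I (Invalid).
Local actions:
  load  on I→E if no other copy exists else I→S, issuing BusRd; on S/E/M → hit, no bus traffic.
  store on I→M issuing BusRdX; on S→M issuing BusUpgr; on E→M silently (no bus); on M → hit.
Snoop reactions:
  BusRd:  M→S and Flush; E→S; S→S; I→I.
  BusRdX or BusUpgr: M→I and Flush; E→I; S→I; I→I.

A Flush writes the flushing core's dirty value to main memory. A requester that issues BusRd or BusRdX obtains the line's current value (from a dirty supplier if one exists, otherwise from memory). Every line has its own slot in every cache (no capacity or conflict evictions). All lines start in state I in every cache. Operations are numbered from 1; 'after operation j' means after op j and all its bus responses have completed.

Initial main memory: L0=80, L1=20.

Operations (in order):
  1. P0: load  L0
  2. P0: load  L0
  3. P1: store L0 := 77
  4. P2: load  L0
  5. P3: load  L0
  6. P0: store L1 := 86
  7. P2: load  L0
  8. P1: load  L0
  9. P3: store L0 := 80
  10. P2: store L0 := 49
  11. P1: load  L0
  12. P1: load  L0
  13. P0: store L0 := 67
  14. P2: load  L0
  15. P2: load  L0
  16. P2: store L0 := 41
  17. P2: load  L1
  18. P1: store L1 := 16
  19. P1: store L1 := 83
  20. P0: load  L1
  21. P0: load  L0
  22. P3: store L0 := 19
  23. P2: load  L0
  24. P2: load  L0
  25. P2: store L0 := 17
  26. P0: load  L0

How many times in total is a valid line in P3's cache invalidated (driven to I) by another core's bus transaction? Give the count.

step 1: P0: load  L0  ⟶  EIII  (L0)  txn=BusRd  M[L0]=80
step 2: P0: load  L0  ⟶  EIII  (L0)  txn=∅  M[L0]=80
step 3: P1: store L0 := 77  ⟶  IMII  (L0)  txn=BusRdX  M[L0]=80
step 4: P2: load  L0  ⟶  ISSI  (L0)  txn=BusRd+Flush  M[L0]=77
step 5: P3: load  L0  ⟶  ISSS  (L0)  txn=BusRd  M[L0]=77
step 6: P0: store L1 := 86  ⟶  MIII  (L1)  txn=BusRdX  M[L1]=20
step 7: P2: load  L0  ⟶  ISSS  (L0)  txn=∅  M[L0]=77
step 8: P1: load  L0  ⟶  ISSS  (L0)  txn=∅  M[L0]=77
step 9: P3: store L0 := 80  ⟶  IIIM  (L0)  txn=BusUpgr  M[L0]=77
step 10: P2: store L0 := 49  ⟶  IIMI  (L0)  txn=BusRdX+Flush  M[L0]=80
step 11: P1: load  L0  ⟶  ISSI  (L0)  txn=BusRd+Flush  M[L0]=49
step 12: P1: load  L0  ⟶  ISSI  (L0)  txn=∅  M[L0]=49
step 13: P0: store L0 := 67  ⟶  MIII  (L0)  txn=BusRdX  M[L0]=49
step 14: P2: load  L0  ⟶  SISI  (L0)  txn=BusRd+Flush  M[L0]=67
step 15: P2: load  L0  ⟶  SISI  (L0)  txn=∅  M[L0]=67
step 16: P2: store L0 := 41  ⟶  IIMI  (L0)  txn=BusUpgr  M[L0]=67
step 17: P2: load  L1  ⟶  SISI  (L1)  txn=BusRd+Flush  M[L1]=86
step 18: P1: store L1 := 16  ⟶  IMII  (L1)  txn=BusRdX  M[L1]=86
step 19: P1: store L1 := 83  ⟶  IMII  (L1)  txn=∅  M[L1]=86
step 20: P0: load  L1  ⟶  SSII  (L1)  txn=BusRd+Flush  M[L1]=83
step 21: P0: load  L0  ⟶  SISI  (L0)  txn=BusRd+Flush  M[L0]=41
step 22: P3: store L0 := 19  ⟶  IIIM  (L0)  txn=BusRdX  M[L0]=41
step 23: P2: load  L0  ⟶  IISS  (L0)  txn=BusRd+Flush  M[L0]=19
step 24: P2: load  L0  ⟶  IISS  (L0)  txn=∅  M[L0]=19
step 25: P2: store L0 := 17  ⟶  IIMI  (L0)  txn=BusUpgr  M[L0]=19
step 26: P0: load  L0  ⟶  SISI  (L0)  txn=BusRd+Flush  M[L0]=17

invalidations = 2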